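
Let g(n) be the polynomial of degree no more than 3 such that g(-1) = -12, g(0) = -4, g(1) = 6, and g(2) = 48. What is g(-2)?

Forward differences of the values at n = -1, 0, 1, 2:
  g  : -12  -4  6  48
  Δ  : 8  10  42
  Δ^2: 2  32
  Δ^3: 30
The third differences are constant, confirming degree 3.
Interpolating (Newton forward form) and evaluating at n = -2 gives g(-2) = -48.

-48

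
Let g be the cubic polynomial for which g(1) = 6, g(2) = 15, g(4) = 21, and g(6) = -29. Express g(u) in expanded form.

Write g(u) = au^3 + bu^2 + cu + d. Substituting each data point gives a linear system:
  a + b + c + d = 6
  8a + 4b + 2c + d = 15
  64a + 16b + 4c + d = 21
  216a + 36b + 6c + d = -29
Solving the system yields a = -1, b = 5, c = 1, d = 1.
So g(u) = -u³ + 5u² + u + 1.
Check: g(1) = 6. ✓

g(u) = -u^3 + 5u^2 + u + 1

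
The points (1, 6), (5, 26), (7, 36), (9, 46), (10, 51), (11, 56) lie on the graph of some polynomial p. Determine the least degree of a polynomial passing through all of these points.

Divided differences on the nodes 1, 5, 7, 9, 10, 11:
  order 0: 6  26  36  46  51  56
  order 1: 5  5  5  5  5
  order 2: 0  0  0  0
  order 3: 0  0  0
  order 4: 0  0
  order 5: 0
The order-1 divided differences are all 5 (nonzero) and every higher order vanishes, so the data lies on a polynomial of degree exactly 1.

1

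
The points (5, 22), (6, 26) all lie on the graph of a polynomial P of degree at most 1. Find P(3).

14

Write P(t) = at + b. Substituting each data point gives a linear system:
  5a + b = 22
  6a + b = 26
Solving the system yields a = 4, b = 2.
So P(t) = 4t + 2.
Then P(3) = 14.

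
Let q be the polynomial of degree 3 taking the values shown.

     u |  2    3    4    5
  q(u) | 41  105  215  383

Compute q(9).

1875

Using the Lagrange interpolation formula with nodes 2, 3, 4, 5:
  L_0(u) = (u - 3)(u - 4)(u - 5) / -6
  L_1(u) = (u - 2)(u - 4)(u - 5) / 2
  L_2(u) = (u - 2)(u - 3)(u - 5) / -2
  L_3(u) = (u - 2)(u - 3)(u - 4) / 6
Then q(u) = 41·L_0(u) + 105·L_1(u) + 215·L_2(u) + 383·L_3(u).
Expanding and collecting terms gives q(u) = 2u³ + 5u² + u + 3.
Evaluating at u = 9: q(9) = 1875.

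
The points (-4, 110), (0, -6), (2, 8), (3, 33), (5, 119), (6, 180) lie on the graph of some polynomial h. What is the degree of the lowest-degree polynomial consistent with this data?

2

Divided differences on the nodes -4, 0, 2, 3, 5, 6:
  order 0: 110  -6  8  33  119  180
  order 1: -29  7  25  43  61
  order 2: 6  6  6  6
  order 3: 0  0  0
  order 4: 0  0
  order 5: 0
The order-2 divided differences are all 6 (nonzero) and every higher order vanishes, so the data lies on a polynomial of degree exactly 2.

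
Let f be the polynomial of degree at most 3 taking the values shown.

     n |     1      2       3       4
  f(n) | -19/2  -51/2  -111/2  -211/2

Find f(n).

f(n) = -n^3 - n^2 - 6n - 3/2

Write f(n) = an^3 + bn^2 + cn + d. Substituting each data point gives a linear system:
  a + b + c + d = -19/2
  8a + 4b + 2c + d = -51/2
  27a + 9b + 3c + d = -111/2
  64a + 16b + 4c + d = -211/2
Solving the system yields a = -1, b = -1, c = -6, d = -3/2.
So f(n) = -n^3 - n^2 - 6n - 3/2.
Check: f(1) = -19/2. ✓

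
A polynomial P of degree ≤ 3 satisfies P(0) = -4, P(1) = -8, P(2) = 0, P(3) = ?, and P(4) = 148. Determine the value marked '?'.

44

On equispaced nodes a degree-3 polynomial has vanishing fourth forward difference, so
  P(0) - 4·P(1) + 6·P(2) - 4·P(3) + P(4) = 0.
Substituting the known values and solving for P(3):
  -4·P(3) = -176
  P(3) = 44.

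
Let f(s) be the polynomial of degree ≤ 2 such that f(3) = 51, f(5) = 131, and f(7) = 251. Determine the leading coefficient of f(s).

5

Write f(s) = as^2 + bs + c. Substituting each data point gives a linear system:
  9a + 3b + c = 51
  25a + 5b + c = 131
  49a + 7b + c = 251
Solving the system yields a = 5, b = 0, c = 6.
So f(s) = 5s^2 + 6.
The leading coefficient is 5.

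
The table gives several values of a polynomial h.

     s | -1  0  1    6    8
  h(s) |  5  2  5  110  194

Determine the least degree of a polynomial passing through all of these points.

2

Divided differences on the nodes -1, 0, 1, 6, 8:
  order 0: 5  2  5  110  194
  order 1: -3  3  21  42
  order 2: 3  3  3
  order 3: 0  0
  order 4: 0
The order-2 divided differences are all 3 (nonzero) and every higher order vanishes, so the data lies on a polynomial of degree exactly 2.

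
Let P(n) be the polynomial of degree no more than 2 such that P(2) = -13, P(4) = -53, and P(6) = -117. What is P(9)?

-258

Using the Lagrange interpolation formula with nodes 2, 4, 6:
  L_0(n) = (n - 4)(n - 6) / 8
  L_1(n) = (n - 2)(n - 6) / -4
  L_2(n) = (n - 2)(n - 4) / 8
Then P(n) = -13·L_0(n) - 53·L_1(n) - 117·L_2(n).
Expanding and collecting terms gives P(n) = -3n² - 2n + 3.
Evaluating at n = 9: P(9) = -258.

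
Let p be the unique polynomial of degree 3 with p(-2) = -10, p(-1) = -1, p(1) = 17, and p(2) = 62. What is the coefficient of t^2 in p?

6

Write p(t) = at^3 + bt^2 + ct + d. Substituting each data point gives a linear system:
  -8a + 4b - 2c + d = -10
  -a + b - c + d = -1
  a + b + c + d = 17
  8a + 4b + 2c + d = 62
Solving the system yields a = 3, b = 6, c = 6, d = 2.
So p(t) = 3t^3 + 6t^2 + 6t + 2.
The coefficient of t^2 is 6.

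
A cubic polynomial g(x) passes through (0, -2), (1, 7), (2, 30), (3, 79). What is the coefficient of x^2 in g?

1

Write g(x) = ax^3 + bx^2 + cx + d. Substituting each data point gives a linear system:
  d = -2
  a + b + c + d = 7
  8a + 4b + 2c + d = 30
  27a + 9b + 3c + d = 79
Solving the system yields a = 2, b = 1, c = 6, d = -2.
So g(x) = 2x³ + x² + 6x - 2.
The coefficient of x^2 is 1.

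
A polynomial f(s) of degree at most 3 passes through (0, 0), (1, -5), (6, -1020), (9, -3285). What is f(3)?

-141

Write f(s) = as^3 + bs^2 + cs + d. Substituting each data point gives a linear system:
  d = 0
  a + b + c + d = -5
  216a + 36b + 6c + d = -1020
  729a + 81b + 9c + d = -3285
Solving the system yields a = -4, b = -5, c = 4, d = 0.
So f(s) = -4s³ - 5s² + 4s.
Then f(3) = -141.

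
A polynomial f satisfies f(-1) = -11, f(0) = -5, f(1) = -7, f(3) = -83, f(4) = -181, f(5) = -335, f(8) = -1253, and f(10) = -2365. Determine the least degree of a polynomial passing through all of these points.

3

Divided differences on the nodes -1, 0, 1, 3, 4, 5, 8, 10:
  order 0: -11  -5  -7  -83  -181  -335  -1253  -2365
  order 1: 6  -2  -38  -98  -154  -306  -556
  order 2: -4  -12  -20  -28  -38  -50
  order 3: -2  -2  -2  -2  -2
  order 4: 0  0  0  0
  order 5: 0  0  0
  order 6: 0  0
  order 7: 0
The order-3 divided differences are all -2 (nonzero) and every higher order vanishes, so the data lies on a polynomial of degree exactly 3.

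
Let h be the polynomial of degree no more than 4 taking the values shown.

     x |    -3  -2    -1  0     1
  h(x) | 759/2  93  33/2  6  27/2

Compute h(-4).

Write h(x) = ax^4 + bx^3 + cx^2 + dx + e. Substituting each data point gives a linear system:
  81a - 27b + 9c - 3d + e = 759/2
  16a - 8b + 4c - 2d + e = 93
  a - b + c - d + e = 33/2
  e = 6
  a + b + c + d + e = 27/2
Solving the system yields a = 4, b = 0, c = 5, d = -3/2, e = 6.
So h(x) = 4x⁴ + 5x² - (3/2)x + 6.
Then h(-4) = 1116.

1116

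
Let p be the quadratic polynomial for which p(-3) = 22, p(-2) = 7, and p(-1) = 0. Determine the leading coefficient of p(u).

4

Write p(u) = au^2 + bu + c. Substituting each data point gives a linear system:
  9a - 3b + c = 22
  4a - 2b + c = 7
  a - b + c = 0
Solving the system yields a = 4, b = 5, c = 1.
So p(u) = 4u² + 5u + 1.
The leading coefficient is 4.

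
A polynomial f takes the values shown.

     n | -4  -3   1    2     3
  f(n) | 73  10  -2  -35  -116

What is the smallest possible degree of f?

3

Divided differences on the nodes -4, -3, 1, 2, 3:
  order 0: 73  10  -2  -35  -116
  order 1: -63  -3  -33  -81
  order 2: 12  -6  -24
  order 3: -3  -3
  order 4: 0
The order-3 divided differences are all -3 (nonzero) and every higher order vanishes, so the data lies on a polynomial of degree exactly 3.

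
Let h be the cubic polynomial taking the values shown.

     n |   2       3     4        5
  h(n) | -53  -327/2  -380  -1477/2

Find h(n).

Write h(n) = an^3 + bn^2 + cn + d. Substituting each data point gives a linear system:
  8a + 4b + 2c + d = -53
  27a + 9b + 3c + d = -327/2
  64a + 16b + 4c + d = -380
  125a + 25b + 5c + d = -1477/2
Solving the system yields a = -6, b = 1, c = -3/2, d = -6.
So h(n) = -6n³ + n² - (3/2)n - 6.
Check: h(2) = -53. ✓

h(n) = -6n^3 + n^2 - (3/2)n - 6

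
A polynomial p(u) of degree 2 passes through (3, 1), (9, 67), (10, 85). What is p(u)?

p(u) = u^2 - u - 5

Using the Lagrange interpolation formula with nodes 3, 9, 10:
  L_0(u) = (u - 9)(u - 10) / 42
  L_1(u) = (u - 3)(u - 10) / -6
  L_2(u) = (u - 3)(u - 9) / 7
Then p(u) = 1·L_0(u) + 67·L_1(u) + 85·L_2(u).
Expanding and collecting terms gives p(u) = u^2 - u - 5.
Check: p(9) = 67. ✓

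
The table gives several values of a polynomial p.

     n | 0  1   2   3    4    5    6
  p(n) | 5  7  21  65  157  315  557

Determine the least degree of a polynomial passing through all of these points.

Forward differences of the values at n = 0, 1, 2, 3, 4, 5, 6:
  p  : 5  7  21  65  157  315  557
  Δ  : 2  14  44  92  158  242
  Δ^2: 12  30  48  66  84
  Δ^3: 18  18  18  18
  Δ^4: 0  0  0
  Δ^5: 0  0
  Δ^6: 0
The third differences are constant (18) and nonzero, while all higher differences vanish, so the minimal degree is 3.

3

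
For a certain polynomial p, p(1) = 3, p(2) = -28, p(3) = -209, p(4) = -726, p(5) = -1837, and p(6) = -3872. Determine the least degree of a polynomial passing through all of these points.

Forward differences of the values at s = 1, 2, 3, 4, 5, 6:
  p  : 3  -28  -209  -726  -1837  -3872
  Δ  : -31  -181  -517  -1111  -2035
  Δ^2: -150  -336  -594  -924
  Δ^3: -186  -258  -330
  Δ^4: -72  -72
  Δ^5: 0
The fourth differences are constant (-72) and nonzero, while all higher differences vanish, so the minimal degree is 4.

4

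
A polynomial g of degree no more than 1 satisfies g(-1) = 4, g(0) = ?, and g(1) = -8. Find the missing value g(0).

On equispaced nodes a degree-1 polynomial has vanishing second forward difference, so
  g(-1) - 2·g(0) + g(1) = 0.
Substituting the known values and solving for g(0):
  -2·g(0) = 4
  g(0) = -2.

-2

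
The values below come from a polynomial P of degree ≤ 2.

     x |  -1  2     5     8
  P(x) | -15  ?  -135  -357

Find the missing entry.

The 3 known points determine the degree-2 polynomial uniquely.
Write P(x) = ax^2 + bx + c. Substituting each data point gives a linear system:
  a - b + c = -15
  25a + 5b + c = -135
  64a + 8b + c = -357
Solving the system yields a = -6, b = 4, c = -5.
So P(x) = -6x² + 4x - 5.
Then P(2) = -21.

-21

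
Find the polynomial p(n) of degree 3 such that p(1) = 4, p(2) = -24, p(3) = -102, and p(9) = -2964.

p(n) = -4n^3 - n^2 + 3n + 6

Write p(n) = an^3 + bn^2 + cn + d. Substituting each data point gives a linear system:
  a + b + c + d = 4
  8a + 4b + 2c + d = -24
  27a + 9b + 3c + d = -102
  729a + 81b + 9c + d = -2964
Solving the system yields a = -4, b = -1, c = 3, d = 6.
So p(n) = -4n³ - n² + 3n + 6.
Check: p(1) = 4. ✓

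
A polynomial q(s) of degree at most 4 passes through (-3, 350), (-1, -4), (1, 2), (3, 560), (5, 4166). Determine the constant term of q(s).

-4

Write q(s) = as^4 + bs^3 + cs^2 + ds + e. Substituting each data point gives a linear system:
  81a - 27b + 9c - 3d + e = 350
  a - b + c - d + e = -4
  a + b + c + d + e = 2
  81a + 27b + 9c + 3d + e = 560
  625a + 125b + 25c + 5d + e = 4166
Solving the system yields a = 6, b = 4, c = -3, d = -1, e = -4.
So q(s) = 6s⁴ + 4s³ - 3s² - s - 4.
The constant term is -4.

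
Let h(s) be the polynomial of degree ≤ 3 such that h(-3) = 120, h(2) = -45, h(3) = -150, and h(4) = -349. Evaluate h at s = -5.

578

Using the Lagrange interpolation formula with nodes -3, 2, 3, 4:
  L_0(s) = (s - 2)(s - 3)(s - 4) / -210
  L_1(s) = (s + 3)(s - 3)(s - 4) / 10
  L_2(s) = (s + 3)(s - 2)(s - 4) / -6
  L_3(s) = (s + 3)(s - 2)(s - 3) / 14
Then h(s) = 120·L_0(s) - 45·L_1(s) - 150·L_2(s) - 349·L_3(s).
Expanding and collecting terms gives h(s) = -5s³ - 2s² + 3.
Evaluating at s = -5: h(-5) = 578.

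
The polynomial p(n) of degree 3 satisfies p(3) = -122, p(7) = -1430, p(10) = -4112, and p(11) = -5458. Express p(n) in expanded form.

p(n) = -4n^3 - n^2 - n - 2

Write p(n) = an^3 + bn^2 + cn + d. Substituting each data point gives a linear system:
  27a + 9b + 3c + d = -122
  343a + 49b + 7c + d = -1430
  1000a + 100b + 10c + d = -4112
  1331a + 121b + 11c + d = -5458
Solving the system yields a = -4, b = -1, c = -1, d = -2.
So p(n) = -4n^3 - n^2 - n - 2.
Check: p(7) = -1430. ✓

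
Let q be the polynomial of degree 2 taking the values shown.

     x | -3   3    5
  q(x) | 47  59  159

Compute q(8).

399

Write q(x) = ax^2 + bx + c. Substituting each data point gives a linear system:
  9a - 3b + c = 47
  9a + 3b + c = 59
  25a + 5b + c = 159
Solving the system yields a = 6, b = 2, c = -1.
So q(x) = 6x^2 + 2x - 1.
Then q(8) = 399.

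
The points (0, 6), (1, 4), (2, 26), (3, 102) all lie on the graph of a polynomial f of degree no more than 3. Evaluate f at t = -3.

-144

Forward differences of the values at t = 0, 1, 2, 3:
  f  : 6  4  26  102
  Δ  : -2  22  76
  Δ^2: 24  54
  Δ^3: 30
The third differences are constant, confirming degree 3.
Interpolating (Newton forward form) and evaluating at t = -3 gives f(-3) = -144.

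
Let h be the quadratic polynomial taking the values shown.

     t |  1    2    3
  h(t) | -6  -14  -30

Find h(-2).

Using the Lagrange interpolation formula with nodes 1, 2, 3:
  L_0(t) = (t - 2)(t - 3) / 2
  L_1(t) = (t - 1)(t - 3) / -1
  L_2(t) = (t - 1)(t - 2) / 2
Then h(t) = -6·L_0(t) - 14·L_1(t) - 30·L_2(t).
Expanding and collecting terms gives h(t) = -4t² + 4t - 6.
Evaluating at t = -2: h(-2) = -30.

-30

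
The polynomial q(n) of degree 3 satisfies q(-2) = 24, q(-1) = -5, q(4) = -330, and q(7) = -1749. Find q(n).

Using the Lagrange interpolation formula with nodes -2, -1, 4, 7:
  L_0(n) = (n + 1)(n - 4)(n - 7) / -54
  L_1(n) = (n + 2)(n - 4)(n - 7) / 40
  L_2(n) = (n + 2)(n + 1)(n - 7) / -90
  L_3(n) = (n + 2)(n + 1)(n - 4) / 216
Then q(n) = 24·L_0(n) - 5·L_1(n) - 330·L_2(n) - 1749·L_3(n).
Expanding and collecting terms gives q(n) = -5n^3 - n^2 + 3n - 6.
Check: q(4) = -330. ✓

q(n) = -5n^3 - n^2 + 3n - 6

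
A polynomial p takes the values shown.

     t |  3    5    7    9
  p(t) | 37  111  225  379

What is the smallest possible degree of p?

2

Forward differences of the values at t = 3, 5, 7, 9:
  p  : 37  111  225  379
  Δ  : 74  114  154
  Δ^2: 40  40
  Δ^3: 0
The second differences are constant (40) and nonzero, while all higher differences vanish, so the minimal degree is 2.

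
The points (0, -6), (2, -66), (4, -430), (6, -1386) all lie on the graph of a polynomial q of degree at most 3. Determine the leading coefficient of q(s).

Write q(s) = as^3 + bs^2 + cs + d. Substituting each data point gives a linear system:
  d = -6
  8a + 4b + 2c + d = -66
  64a + 16b + 4c + d = -430
  216a + 36b + 6c + d = -1386
Solving the system yields a = -6, b = -2, c = -2, d = -6.
So q(s) = -6s³ - 2s² - 2s - 6.
The leading coefficient is -6.

-6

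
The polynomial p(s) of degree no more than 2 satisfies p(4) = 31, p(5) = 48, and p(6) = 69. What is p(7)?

94

Forward differences of the values at s = 4, 5, 6:
  p  : 31  48  69
  Δ  : 17  21
  Δ^2: 4
The second differences are constant, confirming degree 2.
Interpolating (Newton forward form) and evaluating at s = 7 gives p(7) = 94.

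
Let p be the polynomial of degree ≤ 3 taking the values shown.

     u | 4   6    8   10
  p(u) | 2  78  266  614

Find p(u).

p(u) = u^3 - 4u^2 + 2u - 6

Write p(u) = au^3 + bu^2 + cu + d. Substituting each data point gives a linear system:
  64a + 16b + 4c + d = 2
  216a + 36b + 6c + d = 78
  512a + 64b + 8c + d = 266
  1000a + 100b + 10c + d = 614
Solving the system yields a = 1, b = -4, c = 2, d = -6.
So p(u) = u^3 - 4u^2 + 2u - 6.
Check: p(10) = 614. ✓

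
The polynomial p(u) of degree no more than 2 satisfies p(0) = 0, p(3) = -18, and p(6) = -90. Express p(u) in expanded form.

Write p(u) = au^2 + bu + c. Substituting each data point gives a linear system:
  c = 0
  9a + 3b + c = -18
  36a + 6b + c = -90
Solving the system yields a = -3, b = 3, c = 0.
So p(u) = -3u^2 + 3u.
Check: p(0) = 0. ✓

p(u) = -3u^2 + 3u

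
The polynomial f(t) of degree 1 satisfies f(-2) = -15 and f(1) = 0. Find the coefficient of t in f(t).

Write f(t) = at + b. Substituting each data point gives a linear system:
  -2a + b = -15
  a + b = 0
Solving the system yields a = 5, b = -5.
So f(t) = 5t - 5.
The leading coefficient is 5.

5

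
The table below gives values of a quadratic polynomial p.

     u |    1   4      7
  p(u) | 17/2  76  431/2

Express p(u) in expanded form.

Using the Lagrange interpolation formula with nodes 1, 4, 7:
  L_0(u) = (u - 4)(u - 7) / 18
  L_1(u) = (u - 1)(u - 7) / -9
  L_2(u) = (u - 1)(u - 4) / 18
Then p(u) = 17/2·L_0(u) + 76·L_1(u) + 431/2·L_2(u).
Expanding and collecting terms gives p(u) = 4u^2 + (5/2)u + 2.
Check: p(4) = 76. ✓

p(u) = 4u^2 + (5/2)u + 2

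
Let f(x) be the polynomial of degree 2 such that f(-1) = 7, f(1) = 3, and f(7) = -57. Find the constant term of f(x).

Write f(x) = ax^2 + bx + c. Substituting each data point gives a linear system:
  a - b + c = 7
  a + b + c = 3
  49a + 7b + c = -57
Solving the system yields a = -1, b = -2, c = 6.
So f(x) = -x² - 2x + 6.
The constant term is 6.

6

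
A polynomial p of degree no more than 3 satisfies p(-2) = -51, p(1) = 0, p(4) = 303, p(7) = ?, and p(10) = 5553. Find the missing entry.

1830

The 4 known points determine the degree-3 polynomial uniquely.
Write p(s) = as^3 + bs^2 + cs + d. Substituting each data point gives a linear system:
  -8a + 4b - 2c + d = -51
  a + b + c + d = 0
  64a + 16b + 4c + d = 303
  1000a + 100b + 10c + d = 5553
Solving the system yields a = 6, b = -4, c = -5, d = 3.
So p(s) = 6s^3 - 4s^2 - 5s + 3.
Then p(7) = 1830.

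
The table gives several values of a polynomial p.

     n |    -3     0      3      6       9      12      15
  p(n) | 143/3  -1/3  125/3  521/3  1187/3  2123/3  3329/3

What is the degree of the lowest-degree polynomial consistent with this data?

Forward differences of the values at n = -3, 0, 3, 6, 9, 12, 15:
  p  : 143/3  -1/3  125/3  521/3  1187/3  2123/3  3329/3
  Δ  : -48  42  132  222  312  402
  Δ^2: 90  90  90  90  90
  Δ^3: 0  0  0  0
  Δ^4: 0  0  0
  Δ^5: 0  0
  Δ^6: 0
The second differences are constant (90) and nonzero, while all higher differences vanish, so the minimal degree is 2.

2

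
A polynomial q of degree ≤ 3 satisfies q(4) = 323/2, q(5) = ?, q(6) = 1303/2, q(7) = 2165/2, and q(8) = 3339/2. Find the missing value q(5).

705/2

The 4 known points determine the degree-3 polynomial uniquely.
Write q(u) = au^3 + bu^2 + cu + d. Substituting each data point gives a linear system:
  64a + 16b + 4c + d = 323/2
  216a + 36b + 6c + d = 1303/2
  343a + 49b + 7c + d = 2165/2
  512a + 64b + 8c + d = 3339/2
Solving the system yields a = 4, b = -6, c = 1, d = -5/2.
So q(u) = 4u^3 - 6u^2 + u - 5/2.
Then q(5) = 705/2.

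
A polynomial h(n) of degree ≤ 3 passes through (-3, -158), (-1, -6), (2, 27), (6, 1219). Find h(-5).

-750

Write h(n) = an^3 + bn^2 + cn + d. Substituting each data point gives a linear system:
  -27a + 9b - 3c + d = -158
  -a + b - c + d = -6
  8a + 4b + 2c + d = 27
  216a + 36b + 6c + d = 1219
Solving the system yields a = 6, b = -1, c = -6, d = -5.
So h(n) = 6n^3 - n^2 - 6n - 5.
Then h(-5) = -750.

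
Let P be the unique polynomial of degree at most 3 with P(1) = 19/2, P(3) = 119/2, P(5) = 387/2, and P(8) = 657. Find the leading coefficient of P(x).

1

Write P(x) = ax^3 + bx^2 + cx + d. Substituting each data point gives a linear system:
  a + b + c + d = 19/2
  27a + 9b + 3c + d = 119/2
  125a + 25b + 5c + d = 387/2
  512a + 64b + 8c + d = 657
Solving the system yields a = 1, b = 3/2, c = 6, d = 1.
So P(x) = x^3 + (3/2)x^2 + 6x + 1.
The leading coefficient is 1.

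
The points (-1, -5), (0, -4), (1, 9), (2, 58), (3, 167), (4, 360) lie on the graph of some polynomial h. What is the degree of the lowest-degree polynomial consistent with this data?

Forward differences of the values at u = -1, 0, 1, 2, 3, 4:
  h  : -5  -4  9  58  167  360
  Δ  : 1  13  49  109  193
  Δ^2: 12  36  60  84
  Δ^3: 24  24  24
  Δ^4: 0  0
  Δ^5: 0
The third differences are constant (24) and nonzero, while all higher differences vanish, so the minimal degree is 3.

3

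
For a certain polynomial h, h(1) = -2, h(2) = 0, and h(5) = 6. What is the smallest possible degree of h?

Divided differences on the nodes 1, 2, 5:
  order 0: -2  0  6
  order 1: 2  2
  order 2: 0
The order-1 divided differences are all 2 (nonzero) and every higher order vanishes, so the data lies on a polynomial of degree exactly 1.

1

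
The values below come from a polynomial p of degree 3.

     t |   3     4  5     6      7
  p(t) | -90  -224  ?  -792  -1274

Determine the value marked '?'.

-450

The 4 known points determine the degree-3 polynomial uniquely.
Write p(t) = at^3 + bt^2 + ct + d. Substituting each data point gives a linear system:
  27a + 9b + 3c + d = -90
  64a + 16b + 4c + d = -224
  216a + 36b + 6c + d = -792
  343a + 49b + 7c + d = -1274
Solving the system yields a = -4, b = 2, c = 0, d = 0.
So p(t) = -4t^3 + 2t^2.
Then p(5) = -450.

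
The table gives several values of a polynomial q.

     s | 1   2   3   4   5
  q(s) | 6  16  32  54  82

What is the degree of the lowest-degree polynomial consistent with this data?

2

Forward differences of the values at s = 1, 2, 3, 4, 5:
  q  : 6  16  32  54  82
  Δ  : 10  16  22  28
  Δ^2: 6  6  6
  Δ^3: 0  0
  Δ^4: 0
The second differences are constant (6) and nonzero, while all higher differences vanish, so the minimal degree is 2.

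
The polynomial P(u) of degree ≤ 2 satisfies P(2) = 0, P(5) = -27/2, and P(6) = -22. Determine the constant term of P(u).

-1

Write P(u) = au^2 + bu + c. Substituting each data point gives a linear system:
  4a + 2b + c = 0
  25a + 5b + c = -27/2
  36a + 6b + c = -22
Solving the system yields a = -1, b = 5/2, c = -1.
So P(u) = -u^2 + (5/2)u - 1.
The constant term is -1.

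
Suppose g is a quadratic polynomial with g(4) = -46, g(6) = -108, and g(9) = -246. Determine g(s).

Write g(s) = as^2 + bs + c. Substituting each data point gives a linear system:
  16a + 4b + c = -46
  36a + 6b + c = -108
  81a + 9b + c = -246
Solving the system yields a = -3, b = -1, c = 6.
So g(s) = -3s^2 - s + 6.
Check: g(4) = -46. ✓

g(s) = -3s^2 - s + 6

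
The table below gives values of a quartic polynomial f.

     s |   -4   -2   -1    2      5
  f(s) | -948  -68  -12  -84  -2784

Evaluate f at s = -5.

-2324

Using the Lagrange interpolation formula with nodes -4, -2, -1, 2, 5:
  L_0(s) = (s + 2)(s + 1)(s - 2)(s - 5) / 324
  L_1(s) = (s + 4)(s + 1)(s - 2)(s - 5) / -56
  L_2(s) = (s + 4)(s + 2)(s - 2)(s - 5) / 54
  L_3(s) = (s + 4)(s + 2)(s + 1)(s - 5) / -216
  L_4(s) = (s + 4)(s + 2)(s + 1)(s - 2) / 1134
Then f(s) = -948·L_0(s) - 68·L_1(s) - 12·L_2(s) - 84·L_3(s) - 2784·L_4(s).
Expanding and collecting terms gives f(s) = -4s⁴ - 2s³ - 2s² + 4s - 4.
Evaluating at s = -5: f(-5) = -2324.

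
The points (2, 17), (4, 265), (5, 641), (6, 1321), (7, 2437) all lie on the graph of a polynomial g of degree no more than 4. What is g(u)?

Write g(u) = au^4 + bu^3 + cu^2 + du + e. Substituting each data point gives a linear system:
  16a + 8b + 4c + 2d + e = 17
  256a + 64b + 16c + 4d + e = 265
  625a + 125b + 25c + 5d + e = 641
  1296a + 216b + 36c + 6d + e = 1321
  2401a + 343b + 49c + 7d + e = 2437
Solving the system yields a = 1, b = 0, c = 1, d = -2, e = 1.
So g(u) = u^4 + u^2 - 2u + 1.
Check: g(2) = 17. ✓

g(u) = u^4 + u^2 - 2u + 1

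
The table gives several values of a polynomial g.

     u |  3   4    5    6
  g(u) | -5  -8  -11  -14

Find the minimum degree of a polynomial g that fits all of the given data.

1

Forward differences of the values at u = 3, 4, 5, 6:
  g  : -5  -8  -11  -14
  Δ  : -3  -3  -3
  Δ^2: 0  0
  Δ^3: 0
The first differences are constant (-3) and nonzero, while all higher differences vanish, so the minimal degree is 1.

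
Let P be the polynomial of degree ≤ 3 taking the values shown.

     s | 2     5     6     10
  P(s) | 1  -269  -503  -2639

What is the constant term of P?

1

Write P(s) = as^3 + bs^2 + cs + d. Substituting each data point gives a linear system:
  8a + 4b + 2c + d = 1
  125a + 25b + 5c + d = -269
  216a + 36b + 6c + d = -503
  1000a + 100b + 10c + d = -2639
Solving the system yields a = -3, b = 3, c = 6, d = 1.
So P(s) = -3s³ + 3s² + 6s + 1.
The constant term is 1.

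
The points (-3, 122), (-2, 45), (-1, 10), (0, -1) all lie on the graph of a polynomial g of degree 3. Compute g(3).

Forward differences of the values at n = -3, -2, -1, 0:
  g  : 122  45  10  -1
  Δ  : -77  -35  -11
  Δ^2: 42  24
  Δ^3: -18
The third differences are constant, confirming degree 3.
Interpolating (Newton forward form) and evaluating at n = 3 gives g(3) = -70.

-70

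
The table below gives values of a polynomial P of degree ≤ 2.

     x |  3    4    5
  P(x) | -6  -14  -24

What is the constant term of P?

6

Write P(x) = ax^2 + bx + c. Substituting each data point gives a linear system:
  9a + 3b + c = -6
  16a + 4b + c = -14
  25a + 5b + c = -24
Solving the system yields a = -1, b = -1, c = 6.
So P(x) = -x^2 - x + 6.
The constant term is 6.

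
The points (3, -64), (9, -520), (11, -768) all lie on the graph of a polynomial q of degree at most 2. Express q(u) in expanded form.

q(u) = -6u^2 - 4u + 2

Write q(u) = au^2 + bu + c. Substituting each data point gives a linear system:
  9a + 3b + c = -64
  81a + 9b + c = -520
  121a + 11b + c = -768
Solving the system yields a = -6, b = -4, c = 2.
So q(u) = -6u² - 4u + 2.
Check: q(3) = -64. ✓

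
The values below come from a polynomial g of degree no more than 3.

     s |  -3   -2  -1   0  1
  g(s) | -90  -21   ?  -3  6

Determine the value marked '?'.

The 4 known points determine the degree-3 polynomial uniquely.
Write g(s) = as^3 + bs^2 + cs + d. Substituting each data point gives a linear system:
  -27a + 9b - 3c + d = -90
  -8a + 4b - 2c + d = -21
  d = -3
  a + b + c + d = 6
Solving the system yields a = 5, b = 5, c = -1, d = -3.
So g(s) = 5s³ + 5s² - s - 3.
Then g(-1) = -2.

-2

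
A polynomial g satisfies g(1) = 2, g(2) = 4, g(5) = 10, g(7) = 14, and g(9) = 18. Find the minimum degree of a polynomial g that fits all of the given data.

Divided differences on the nodes 1, 2, 5, 7, 9:
  order 0: 2  4  10  14  18
  order 1: 2  2  2  2
  order 2: 0  0  0
  order 3: 0  0
  order 4: 0
The order-1 divided differences are all 2 (nonzero) and every higher order vanishes, so the data lies on a polynomial of degree exactly 1.

1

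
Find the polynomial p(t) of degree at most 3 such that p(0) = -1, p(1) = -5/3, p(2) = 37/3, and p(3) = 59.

Write p(t) = at^3 + bt^2 + ct + d. Substituting each data point gives a linear system:
  d = -1
  a + b + c + d = -5/3
  8a + 4b + 2c + d = 37/3
  27a + 9b + 3c + d = 59
Solving the system yields a = 3, b = -5/3, c = -2, d = -1.
So p(t) = 3t^3 - (5/3)t^2 - 2t - 1.
Check: p(2) = 37/3. ✓

p(t) = 3t^3 - (5/3)t^2 - 2t - 1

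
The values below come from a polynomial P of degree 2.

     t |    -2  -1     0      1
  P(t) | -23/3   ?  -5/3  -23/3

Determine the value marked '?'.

-5/3

The 3 known points determine the degree-2 polynomial uniquely.
Write P(t) = at^2 + bt + c. Substituting each data point gives a linear system:
  4a - 2b + c = -23/3
  c = -5/3
  a + b + c = -23/3
Solving the system yields a = -3, b = -3, c = -5/3.
So P(t) = -3t^2 - 3t - 5/3.
Then P(-1) = -5/3.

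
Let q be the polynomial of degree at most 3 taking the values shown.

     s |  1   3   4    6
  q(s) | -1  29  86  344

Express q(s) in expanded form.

Write q(s) = as^3 + bs^2 + cs + d. Substituting each data point gives a linear system:
  a + b + c + d = -1
  27a + 9b + 3c + d = 29
  64a + 16b + 4c + d = 86
  216a + 36b + 6c + d = 344
Solving the system yields a = 2, b = -2, c = -3, d = 2.
So q(s) = 2s^3 - 2s^2 - 3s + 2.
Check: q(6) = 344. ✓

q(s) = 2s^3 - 2s^2 - 3s + 2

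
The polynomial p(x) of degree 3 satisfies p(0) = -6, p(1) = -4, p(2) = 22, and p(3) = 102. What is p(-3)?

-168

Write p(x) = ax^3 + bx^2 + cx + d. Substituting each data point gives a linear system:
  d = -6
  a + b + c + d = -4
  8a + 4b + 2c + d = 22
  27a + 9b + 3c + d = 102
Solving the system yields a = 5, b = -3, c = 0, d = -6.
So p(x) = 5x³ - 3x² - 6.
Then p(-3) = -168.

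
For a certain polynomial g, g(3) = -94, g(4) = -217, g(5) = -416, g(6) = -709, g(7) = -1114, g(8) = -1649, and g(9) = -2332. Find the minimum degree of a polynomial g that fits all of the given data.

Forward differences of the values at x = 3, 4, 5, 6, 7, 8, 9:
  g  : -94  -217  -416  -709  -1114  -1649  -2332
  Δ  : -123  -199  -293  -405  -535  -683
  Δ^2: -76  -94  -112  -130  -148
  Δ^3: -18  -18  -18  -18
  Δ^4: 0  0  0
  Δ^5: 0  0
  Δ^6: 0
The third differences are constant (-18) and nonzero, while all higher differences vanish, so the minimal degree is 3.

3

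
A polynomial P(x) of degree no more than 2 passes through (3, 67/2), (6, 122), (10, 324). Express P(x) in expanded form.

P(x) = 3x^2 + (5/2)x - 1

Using the Lagrange interpolation formula with nodes 3, 6, 10:
  L_0(x) = (x - 6)(x - 10) / 21
  L_1(x) = (x - 3)(x - 10) / -12
  L_2(x) = (x - 3)(x - 6) / 28
Then P(x) = 67/2·L_0(x) + 122·L_1(x) + 324·L_2(x).
Expanding and collecting terms gives P(x) = 3x^2 + (5/2)x - 1.
Check: P(10) = 324. ✓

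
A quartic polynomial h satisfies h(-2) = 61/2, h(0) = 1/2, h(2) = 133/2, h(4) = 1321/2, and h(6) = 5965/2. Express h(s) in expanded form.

h(s) = 2s^4 + s^3 + 4s^2 + 5s + 1/2

Write h(s) = as^4 + bs^3 + cs^2 + ds + e. Substituting each data point gives a linear system:
  16a - 8b + 4c - 2d + e = 61/2
  e = 1/2
  16a + 8b + 4c + 2d + e = 133/2
  256a + 64b + 16c + 4d + e = 1321/2
  1296a + 216b + 36c + 6d + e = 5965/2
Solving the system yields a = 2, b = 1, c = 4, d = 5, e = 1/2.
So h(s) = 2s^4 + s^3 + 4s^2 + 5s + 1/2.
Check: h(6) = 5965/2. ✓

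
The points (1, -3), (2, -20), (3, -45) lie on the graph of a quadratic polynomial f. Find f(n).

Using the Lagrange interpolation formula with nodes 1, 2, 3:
  L_0(n) = (n - 2)(n - 3) / 2
  L_1(n) = (n - 1)(n - 3) / -1
  L_2(n) = (n - 1)(n - 2) / 2
Then f(n) = -3·L_0(n) - 20·L_1(n) - 45·L_2(n).
Expanding and collecting terms gives f(n) = -4n^2 - 5n + 6.
Check: f(1) = -3. ✓

f(n) = -4n^2 - 5n + 6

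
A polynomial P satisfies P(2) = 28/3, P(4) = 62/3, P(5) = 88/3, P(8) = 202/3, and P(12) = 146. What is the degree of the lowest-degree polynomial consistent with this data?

Divided differences on the nodes 2, 4, 5, 8, 12:
  order 0: 28/3  62/3  88/3  202/3  146
  order 1: 17/3  26/3  38/3  59/3
  order 2: 1  1  1
  order 3: 0  0
  order 4: 0
The order-2 divided differences are all 1 (nonzero) and every higher order vanishes, so the data lies on a polynomial of degree exactly 2.

2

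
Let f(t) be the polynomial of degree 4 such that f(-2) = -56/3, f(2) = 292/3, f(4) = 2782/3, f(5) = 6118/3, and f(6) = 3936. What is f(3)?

Using the Lagrange interpolation formula with nodes -2, 2, 4, 5, 6:
  L_0(t) = (t - 2)(t - 4)(t - 5)(t - 6) / 1344
  L_1(t) = (t + 2)(t - 4)(t - 5)(t - 6) / -96
  L_2(t) = (t + 2)(t - 2)(t - 5)(t - 6) / 24
  L_3(t) = (t + 2)(t - 2)(t - 4)(t - 6) / -21
  L_4(t) = (t + 2)(t - 2)(t - 4)(t - 5) / 64
Then f(t) = -56/3·L_0(t) + 292/3·L_1(t) + 2782/3·L_2(t) + 6118/3·L_3(t) + 3936·L_4(t).
Expanding and collecting terms gives f(t) = 2t⁴ + 6t³ + (1/3)t² + 5t + 6.
Evaluating at t = 3: f(3) = 348.

348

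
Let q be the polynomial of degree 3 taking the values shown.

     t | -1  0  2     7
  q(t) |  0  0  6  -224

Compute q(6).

-126

Using the Lagrange interpolation formula with nodes -1, 0, 2, 7:
  L_0(t) = t(t - 2)(t - 7) / -24
  L_1(t) = (t + 1)(t - 2)(t - 7) / 14
  L_2(t) = (t + 1)t(t - 7) / -30
  L_3(t) = (t + 1)t(t - 2) / 280
Then q(t) = 0·L_0(t) + 0·L_1(t) + 6·L_2(t) - 224·L_3(t).
Expanding and collecting terms gives q(t) = -t^3 + 2t^2 + 3t.
Evaluating at t = 6: q(6) = -126.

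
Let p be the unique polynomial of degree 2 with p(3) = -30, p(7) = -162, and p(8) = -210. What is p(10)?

-324

Using the Lagrange interpolation formula with nodes 3, 7, 8:
  L_0(s) = (s - 7)(s - 8) / 20
  L_1(s) = (s - 3)(s - 8) / -4
  L_2(s) = (s - 3)(s - 7) / 5
Then p(s) = -30·L_0(s) - 162·L_1(s) - 210·L_2(s).
Expanding and collecting terms gives p(s) = -3s² - 3s + 6.
Evaluating at s = 10: p(10) = -324.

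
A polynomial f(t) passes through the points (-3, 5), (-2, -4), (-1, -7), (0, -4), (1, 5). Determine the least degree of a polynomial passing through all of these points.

Forward differences of the values at t = -3, -2, -1, 0, 1:
  f  : 5  -4  -7  -4  5
  Δ  : -9  -3  3  9
  Δ^2: 6  6  6
  Δ^3: 0  0
  Δ^4: 0
The second differences are constant (6) and nonzero, while all higher differences vanish, so the minimal degree is 2.

2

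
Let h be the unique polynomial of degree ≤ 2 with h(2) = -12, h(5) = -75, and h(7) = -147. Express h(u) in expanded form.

Write h(u) = au^2 + bu + c. Substituting each data point gives a linear system:
  4a + 2b + c = -12
  25a + 5b + c = -75
  49a + 7b + c = -147
Solving the system yields a = -3, b = 0, c = 0.
So h(u) = -3u^2.
Check: h(5) = -75. ✓

h(u) = -3u^2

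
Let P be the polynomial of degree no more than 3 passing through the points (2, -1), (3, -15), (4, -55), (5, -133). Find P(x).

P(x) = -2x^3 + 5x^2 - x - 3

Write P(x) = ax^3 + bx^2 + cx + d. Substituting each data point gives a linear system:
  8a + 4b + 2c + d = -1
  27a + 9b + 3c + d = -15
  64a + 16b + 4c + d = -55
  125a + 25b + 5c + d = -133
Solving the system yields a = -2, b = 5, c = -1, d = -3.
So P(x) = -2x³ + 5x² - x - 3.
Check: P(5) = -133. ✓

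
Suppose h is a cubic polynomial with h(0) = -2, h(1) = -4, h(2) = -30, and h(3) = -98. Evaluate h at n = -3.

Using the Lagrange interpolation formula with nodes 0, 1, 2, 3:
  L_0(n) = (n - 1)(n - 2)(n - 3) / -6
  L_1(n) = n(n - 2)(n - 3) / 2
  L_2(n) = n(n - 1)(n - 3) / -2
  L_3(n) = n(n - 1)(n - 2) / 6
Then h(n) = -2·L_0(n) - 4·L_1(n) - 30·L_2(n) - 98·L_3(n).
Expanding and collecting terms gives h(n) = -3n^3 - 3n^2 + 4n - 2.
Evaluating at n = -3: h(-3) = 40.

40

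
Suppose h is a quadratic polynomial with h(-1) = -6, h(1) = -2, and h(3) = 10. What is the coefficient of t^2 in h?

Write h(t) = at^2 + bt + c. Substituting each data point gives a linear system:
  a - b + c = -6
  a + b + c = -2
  9a + 3b + c = 10
Solving the system yields a = 1, b = 2, c = -5.
So h(t) = t^2 + 2t - 5.
The leading coefficient is 1.

1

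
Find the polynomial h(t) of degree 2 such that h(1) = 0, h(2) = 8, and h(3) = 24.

Using the Lagrange interpolation formula with nodes 1, 2, 3:
  L_0(t) = (t - 2)(t - 3) / 2
  L_1(t) = (t - 1)(t - 3) / -1
  L_2(t) = (t - 1)(t - 2) / 2
Then h(t) = 0·L_0(t) + 8·L_1(t) + 24·L_2(t).
Expanding and collecting terms gives h(t) = 4t^2 - 4t.
Check: h(3) = 24. ✓

h(t) = 4t^2 - 4t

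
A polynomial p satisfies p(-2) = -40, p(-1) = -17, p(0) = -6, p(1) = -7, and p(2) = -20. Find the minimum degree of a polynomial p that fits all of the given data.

Forward differences of the values at u = -2, -1, 0, 1, 2:
  p  : -40  -17  -6  -7  -20
  Δ  : 23  11  -1  -13
  Δ^2: -12  -12  -12
  Δ^3: 0  0
  Δ^4: 0
The second differences are constant (-12) and nonzero, while all higher differences vanish, so the minimal degree is 2.

2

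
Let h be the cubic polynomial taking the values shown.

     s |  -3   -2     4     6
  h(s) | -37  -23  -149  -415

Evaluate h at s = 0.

-1

Write h(s) = as^3 + bs^2 + cs + d. Substituting each data point gives a linear system:
  -27a + 9b - 3c + d = -37
  -8a + 4b - 2c + d = -23
  64a + 16b + 4c + d = -149
  216a + 36b + 6c + d = -415
Solving the system yields a = -1, b = -6, c = 3, d = -1.
So h(s) = -s^3 - 6s^2 + 3s - 1.
Then h(0) = -1.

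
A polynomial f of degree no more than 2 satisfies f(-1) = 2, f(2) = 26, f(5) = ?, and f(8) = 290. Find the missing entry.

On equispaced nodes a degree-2 polynomial has vanishing third forward difference, so
  - f(-1) + 3·f(2) - 3·f(5) + f(8) = 0.
Substituting the known values and solving for f(5):
  -3·f(5) = -366
  f(5) = 122.

122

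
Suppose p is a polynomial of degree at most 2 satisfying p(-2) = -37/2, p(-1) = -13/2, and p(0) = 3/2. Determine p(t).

p(t) = -2t^2 + 6t + 3/2

Using the Lagrange interpolation formula with nodes -2, -1, 0:
  L_0(t) = (t + 1)t / 2
  L_1(t) = (t + 2)t / -1
  L_2(t) = (t + 2)(t + 1) / 2
Then p(t) = -37/2·L_0(t) - 13/2·L_1(t) + 3/2·L_2(t).
Expanding and collecting terms gives p(t) = -2t^2 + 6t + 3/2.
Check: p(-2) = -37/2. ✓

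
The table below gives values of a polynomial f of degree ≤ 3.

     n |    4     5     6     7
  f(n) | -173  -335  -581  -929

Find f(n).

Write f(n) = an^3 + bn^2 + cn + d. Substituting each data point gives a linear system:
  64a + 16b + 4c + d = -173
  125a + 25b + 5c + d = -335
  216a + 36b + 6c + d = -581
  343a + 49b + 7c + d = -929
Solving the system yields a = -3, b = 3, c = -6, d = -5.
So f(n) = -3n^3 + 3n^2 - 6n - 5.
Check: f(4) = -173. ✓

f(n) = -3n^3 + 3n^2 - 6n - 5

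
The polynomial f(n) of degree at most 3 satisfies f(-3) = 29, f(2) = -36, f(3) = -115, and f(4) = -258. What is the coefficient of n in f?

Write f(n) = an^3 + bn^2 + cn + d. Substituting each data point gives a linear system:
  -27a + 9b - 3c + d = 29
  8a + 4b + 2c + d = -36
  27a + 9b + 3c + d = -115
  64a + 16b + 4c + d = -258
Solving the system yields a = -3, b = -5, c = 3, d = 2.
So f(n) = -3n^3 - 5n^2 + 3n + 2.
The coefficient of n is 3.

3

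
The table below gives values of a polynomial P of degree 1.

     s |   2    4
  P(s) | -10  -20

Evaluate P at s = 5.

Using the Lagrange interpolation formula with nodes 2, 4:
  L_0(s) = (s - 4) / -2
  L_1(s) = (s - 2) / 2
Then P(s) = -10·L_0(s) - 20·L_1(s).
Expanding and collecting terms gives P(s) = -5s.
Evaluating at s = 5: P(5) = -25.

-25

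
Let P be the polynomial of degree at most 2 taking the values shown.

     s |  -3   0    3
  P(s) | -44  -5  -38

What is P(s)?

P(s) = -4s^2 + s - 5

Write P(s) = as^2 + bs + c. Substituting each data point gives a linear system:
  9a - 3b + c = -44
  c = -5
  9a + 3b + c = -38
Solving the system yields a = -4, b = 1, c = -5.
So P(s) = -4s^2 + s - 5.
Check: P(-3) = -44. ✓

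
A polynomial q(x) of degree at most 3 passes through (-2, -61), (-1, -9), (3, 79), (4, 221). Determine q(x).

q(x) = 5x^3 - 6x^2 - x + 1

Using the Lagrange interpolation formula with nodes -2, -1, 3, 4:
  L_0(x) = (x + 1)(x - 3)(x - 4) / -30
  L_1(x) = (x + 2)(x - 3)(x - 4) / 20
  L_2(x) = (x + 2)(x + 1)(x - 4) / -20
  L_3(x) = (x + 2)(x + 1)(x - 3) / 30
Then q(x) = -61·L_0(x) - 9·L_1(x) + 79·L_2(x) + 221·L_3(x).
Expanding and collecting terms gives q(x) = 5x^3 - 6x^2 - x + 1.
Check: q(4) = 221. ✓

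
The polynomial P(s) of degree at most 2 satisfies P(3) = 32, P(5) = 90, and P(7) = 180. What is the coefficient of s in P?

-3

Write P(s) = as^2 + bs + c. Substituting each data point gives a linear system:
  9a + 3b + c = 32
  25a + 5b + c = 90
  49a + 7b + c = 180
Solving the system yields a = 4, b = -3, c = 5.
So P(s) = 4s² - 3s + 5.
The coefficient of s is -3.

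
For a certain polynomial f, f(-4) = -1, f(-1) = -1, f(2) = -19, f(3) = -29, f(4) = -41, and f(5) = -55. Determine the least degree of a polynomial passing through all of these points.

Divided differences on the nodes -4, -1, 2, 3, 4, 5:
  order 0: -1  -1  -19  -29  -41  -55
  order 1: 0  -6  -10  -12  -14
  order 2: -1  -1  -1  -1
  order 3: 0  0  0
  order 4: 0  0
  order 5: 0
The order-2 divided differences are all -1 (nonzero) and every higher order vanishes, so the data lies on a polynomial of degree exactly 2.

2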